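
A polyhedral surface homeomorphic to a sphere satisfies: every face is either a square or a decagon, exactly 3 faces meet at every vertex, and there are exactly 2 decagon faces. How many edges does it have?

Let x be the number of squares; then F = 2 + x.
Edge–face incidences: 2E = 10·2 + 4·x = 20 + 4x.
Every vertex has degree 3, so 3V = 2E.
Euler: V − E + F = 2 ⇒ (2E)/3 − E + (2 + x) = 2.
Multiply by 6: 2·(2E) − 3·(2E) + 6·(2 + x) = 12, i.e. 12 + 6x − (20 + 4x) = 12.
Collecting terms: 2x − 8 = 12, so 2x = 20, so x = 10.
Then 2E = 20 + 4·10 = 60, so E = 30, V = 2E/3 = 20, F = 2 + 10 = 12.

30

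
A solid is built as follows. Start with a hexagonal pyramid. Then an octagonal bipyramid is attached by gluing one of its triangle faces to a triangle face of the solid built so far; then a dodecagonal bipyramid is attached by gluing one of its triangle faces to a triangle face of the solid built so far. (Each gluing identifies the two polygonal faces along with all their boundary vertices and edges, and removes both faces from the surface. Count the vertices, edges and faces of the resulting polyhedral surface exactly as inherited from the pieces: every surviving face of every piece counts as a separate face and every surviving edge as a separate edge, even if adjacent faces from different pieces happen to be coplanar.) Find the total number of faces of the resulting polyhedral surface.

43

A hexagonal pyramid: V=7, E=12, F=7.
Attach an octagonal bipyramid (V=10, E=24, F=16) along a 3-gon: merge 3 vertices and 3 edges, delete both glued faces → V=14, E=33, F=21.
Attach a dodecagonal bipyramid (V=14, E=36, F=24) along a 3-gon: merge 3 vertices and 3 edges, delete both glued faces → V=25, E=66, F=43.
Check: V − E + F = 25 − 66 + 43 = 2.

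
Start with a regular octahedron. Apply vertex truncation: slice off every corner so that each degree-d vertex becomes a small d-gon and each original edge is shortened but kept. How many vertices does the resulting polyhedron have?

24

The base solid has V = 6, E = 12, F = 8.
Truncation replaces each original edge-end by a new vertex, so V′ = 2E = 24.
Each original edge survives, and each old vertex of degree d contributes d new edges; summing degrees gives Σd = 2E, so E′ = E + 2E = 3E = 36.
Each original face survives and each original vertex becomes one new face: F′ = F + V = 14.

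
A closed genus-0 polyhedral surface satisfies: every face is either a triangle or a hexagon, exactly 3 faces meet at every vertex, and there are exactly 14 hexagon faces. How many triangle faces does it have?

Let x be the number of triangles; then F = 14 + x.
Edge–face incidences: 2E = 6·14 + 3·x = 84 + 3x.
Every vertex has degree 3, so 3V = 2E.
Euler: V − E + F = 2 ⇒ (2E)/3 − E + (14 + x) = 2.
Multiply by 6: 2·(2E) − 3·(2E) + 6·(14 + x) = 12, i.e. 84 + 6x − (84 + 3x) = 12.
Collecting terms: 3x = 12, so x = 4.
Then 2E = 84 + 3·4 = 96, so E = 48, V = 2E/3 = 32, F = 14 + 4 = 18.

4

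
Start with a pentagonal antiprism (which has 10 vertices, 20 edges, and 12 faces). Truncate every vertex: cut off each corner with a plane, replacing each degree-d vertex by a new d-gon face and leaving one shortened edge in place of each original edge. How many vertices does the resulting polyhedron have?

40

Truncation replaces each original edge-end by a new vertex, so V′ = 2E = 40.
Each original edge survives, and each old vertex of degree d contributes d new edges; summing degrees gives Σd = 2E, so E′ = E + 2E = 3E = 60.
Each original face survives and each original vertex becomes one new face: F′ = F + V = 22.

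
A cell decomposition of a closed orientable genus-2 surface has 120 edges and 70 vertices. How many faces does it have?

48

For a closed orientable surface of genus 2, χ = 2 − 2·2 = -2.
F = -2 − V + E = -2 − 70 + 120 = 48.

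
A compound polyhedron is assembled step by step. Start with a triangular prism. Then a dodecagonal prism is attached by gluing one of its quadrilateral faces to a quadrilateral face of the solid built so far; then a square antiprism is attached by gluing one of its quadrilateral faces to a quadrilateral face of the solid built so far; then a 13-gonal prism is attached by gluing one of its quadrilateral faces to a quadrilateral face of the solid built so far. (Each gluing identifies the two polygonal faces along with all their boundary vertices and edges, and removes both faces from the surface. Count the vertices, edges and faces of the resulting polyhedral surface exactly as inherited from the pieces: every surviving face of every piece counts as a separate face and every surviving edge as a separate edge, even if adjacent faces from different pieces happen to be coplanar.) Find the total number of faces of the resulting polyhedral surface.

38

A triangular prism: V=6, E=9, F=5.
Attach a dodecagonal prism (V=24, E=36, F=14) along a 4-gon: merge 4 vertices and 4 edges, delete both glued faces → V=26, E=41, F=17.
Attach a square antiprism (V=8, E=16, F=10) along a 4-gon: merge 4 vertices and 4 edges, delete both glued faces → V=30, E=53, F=25.
Attach a 13-gonal prism (V=26, E=39, F=15) along a 4-gon: merge 4 vertices and 4 edges, delete both glued faces → V=52, E=88, F=38.
Check: V − E + F = 52 − 88 + 38 = 2.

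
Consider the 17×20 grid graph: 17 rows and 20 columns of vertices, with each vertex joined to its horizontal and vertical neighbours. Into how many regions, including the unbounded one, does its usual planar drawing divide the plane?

The grid has V = 17·20 = 340 vertices and E = 17·19 + 20·16 = 643 edges.
F = 2 − V + E = 2 − 340 + 643 = 305.

305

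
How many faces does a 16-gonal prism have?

A prism on an n-gon has two n-gon bases and n rectangular sides: V = 2·16 = 32, E = 3·16 = 48, F = 16 + 2 = 18.
Check: V − E + F = 32 − 48 + 18 = 2.

18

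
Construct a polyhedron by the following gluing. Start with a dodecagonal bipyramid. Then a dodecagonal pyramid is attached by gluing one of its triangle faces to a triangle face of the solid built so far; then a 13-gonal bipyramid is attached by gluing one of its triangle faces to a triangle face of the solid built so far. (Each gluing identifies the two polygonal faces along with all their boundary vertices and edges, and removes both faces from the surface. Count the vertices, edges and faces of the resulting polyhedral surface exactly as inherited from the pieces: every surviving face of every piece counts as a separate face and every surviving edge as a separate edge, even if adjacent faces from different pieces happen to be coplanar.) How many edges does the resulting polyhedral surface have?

A dodecagonal bipyramid: V=14, E=36, F=24.
Attach a dodecagonal pyramid (V=13, E=24, F=13) along a 3-gon: merge 3 vertices and 3 edges, delete both glued faces → V=24, E=57, F=35.
Attach a 13-gonal bipyramid (V=15, E=39, F=26) along a 3-gon: merge 3 vertices and 3 edges, delete both glued faces → V=36, E=93, F=59.
Check: V − E + F = 36 − 93 + 59 = 2.

93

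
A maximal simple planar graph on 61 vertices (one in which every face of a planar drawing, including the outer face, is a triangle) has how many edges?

In a plane triangulation 3F = 2E and V − E + F = 2, so E = 3V − 6 = 3·61 − 6 = 177.

177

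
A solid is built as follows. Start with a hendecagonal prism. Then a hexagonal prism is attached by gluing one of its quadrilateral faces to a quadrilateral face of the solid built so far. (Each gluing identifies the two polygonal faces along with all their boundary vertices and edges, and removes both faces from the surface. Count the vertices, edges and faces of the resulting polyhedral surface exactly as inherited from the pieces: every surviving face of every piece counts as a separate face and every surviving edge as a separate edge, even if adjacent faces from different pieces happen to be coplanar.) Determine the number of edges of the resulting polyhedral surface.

A hendecagonal prism: V=22, E=33, F=13.
Attach a hexagonal prism (V=12, E=18, F=8) along a 4-gon: merge 4 vertices and 4 edges, delete both glued faces → V=30, E=47, F=19.
Check: V − E + F = 30 − 47 + 19 = 2.

47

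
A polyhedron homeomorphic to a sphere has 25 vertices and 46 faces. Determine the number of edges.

69

Here V − E + F = 2.
E = V + F − (2) = 25 + 46 − (2) = 69.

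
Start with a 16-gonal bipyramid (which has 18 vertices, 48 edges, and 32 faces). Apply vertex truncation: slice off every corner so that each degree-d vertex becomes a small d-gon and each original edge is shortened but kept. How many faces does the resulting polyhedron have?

50

Truncation replaces each original edge-end by a new vertex, so V′ = 2E = 96.
Each original edge survives, and each old vertex of degree d contributes d new edges; summing degrees gives Σd = 2E, so E′ = E + 2E = 3E = 144.
Each original face survives and each original vertex becomes one new face: F′ = F + V = 50.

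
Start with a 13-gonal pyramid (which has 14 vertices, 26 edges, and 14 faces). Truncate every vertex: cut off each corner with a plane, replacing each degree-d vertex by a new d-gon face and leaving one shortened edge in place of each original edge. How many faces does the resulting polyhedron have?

28

Truncation replaces each original edge-end by a new vertex, so V′ = 2E = 52.
Each original edge survives, and each old vertex of degree d contributes d new edges; summing degrees gives Σd = 2E, so E′ = E + 2E = 3E = 78.
Each original face survives and each original vertex becomes one new face: F′ = F + V = 28.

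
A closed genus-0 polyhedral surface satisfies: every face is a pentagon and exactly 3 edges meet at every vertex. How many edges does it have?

30

Each face has 5 edges and each edge borders two faces, so 2E = 5F.
Each vertex has degree 3, so 3V = 2E and hence V = 5F/3.
Euler: V − E + F = 2 ⇒ (5F/3) − (5F/2) + F = 2.
Multiply by 6: (10 − 15 + 6)F = 12, i.e. 1F = 12.
So F = 12, E = 5·12/2 = 30, V = 5·12/3 = 20.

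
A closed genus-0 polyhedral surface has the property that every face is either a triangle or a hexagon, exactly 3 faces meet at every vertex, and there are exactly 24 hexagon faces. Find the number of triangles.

4

Let x be the number of triangles; then F = 24 + x.
Edge–face incidences: 2E = 6·24 + 3·x = 144 + 3x.
Every vertex has degree 3, so 3V = 2E.
Euler: V − E + F = 2 ⇒ (2E)/3 − E + (24 + x) = 2.
Multiply by 6: 2·(2E) − 3·(2E) + 6·(24 + x) = 12, i.e. 144 + 6x − (144 + 3x) = 12.
Collecting terms: 3x = 12, so x = 4.
Then 2E = 144 + 3·4 = 156, so E = 78, V = 2E/3 = 52, F = 24 + 4 = 28.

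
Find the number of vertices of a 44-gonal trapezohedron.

The n-trapezohedron (dual of the n-antiprism) has V = 2·44 + 2 = 90, E = 4·44 = 176, F = 2·44 = 88.

90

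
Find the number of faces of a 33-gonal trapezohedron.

The n-trapezohedron (dual of the n-antiprism) has V = 2·33 + 2 = 68, E = 4·33 = 132, F = 2·33 = 66.

66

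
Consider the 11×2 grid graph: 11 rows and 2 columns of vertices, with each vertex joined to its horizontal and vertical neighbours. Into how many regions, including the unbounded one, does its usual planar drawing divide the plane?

The grid has V = 11·2 = 22 vertices and E = 11·1 + 2·10 = 31 edges.
F = 2 − V + E = 2 − 22 + 31 = 11.

11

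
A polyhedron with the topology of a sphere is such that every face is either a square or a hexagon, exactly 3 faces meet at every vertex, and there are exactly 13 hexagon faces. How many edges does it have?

51

Let x be the number of squares; then F = 13 + x.
Edge–face incidences: 2E = 6·13 + 4·x = 78 + 4x.
Every vertex has degree 3, so 3V = 2E.
Euler: V − E + F = 2 ⇒ (2E)/3 − E + (13 + x) = 2.
Multiply by 6: 2·(2E) − 3·(2E) + 6·(13 + x) = 12, i.e. 78 + 6x − (78 + 4x) = 12.
Collecting terms: 2x = 12, so x = 6.
Then 2E = 78 + 4·6 = 102, so E = 51, V = 2E/3 = 34, F = 13 + 6 = 19.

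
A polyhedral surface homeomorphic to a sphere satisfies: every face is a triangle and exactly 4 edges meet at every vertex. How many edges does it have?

Each face has 3 edges and each edge borders two faces, so 2E = 3F.
Each vertex has degree 4, so 4V = 2E and hence V = 3F/4.
Euler: V − E + F = 2 ⇒ (3F/4) − (3F/2) + F = 2.
Multiply by 8: (6 − 12 + 8)F = 16, i.e. 2F = 16.
So F = 8, E = 3·8/2 = 12, V = 3·8/4 = 6.

12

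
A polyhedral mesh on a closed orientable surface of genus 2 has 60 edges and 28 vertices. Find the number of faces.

30

For a closed orientable surface of genus 2, χ = 2 − 2·2 = -2.
F = -2 − V + E = -2 − 28 + 60 = 30.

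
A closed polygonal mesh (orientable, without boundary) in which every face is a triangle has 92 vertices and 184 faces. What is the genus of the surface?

Every face is a triangle, so 2E = 3·184 = 552, giving E = 276.
χ = V − E + F = 92 − 276 + 184 = 0.
For a closed orientable surface χ = 2 − 2g, so g = (2 − (0))/2 = 1.

1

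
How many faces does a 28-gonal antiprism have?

58

An antiprism on an n-gon has two n-gon caps and 2n triangles: V = 2·28 = 56, E = 4·28 = 112, F = 2·28 + 2 = 58.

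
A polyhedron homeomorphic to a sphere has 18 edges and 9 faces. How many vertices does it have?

Here V − E + F = 2.
V = 2 + E − F = 2 + 18 − 9 = 11.

11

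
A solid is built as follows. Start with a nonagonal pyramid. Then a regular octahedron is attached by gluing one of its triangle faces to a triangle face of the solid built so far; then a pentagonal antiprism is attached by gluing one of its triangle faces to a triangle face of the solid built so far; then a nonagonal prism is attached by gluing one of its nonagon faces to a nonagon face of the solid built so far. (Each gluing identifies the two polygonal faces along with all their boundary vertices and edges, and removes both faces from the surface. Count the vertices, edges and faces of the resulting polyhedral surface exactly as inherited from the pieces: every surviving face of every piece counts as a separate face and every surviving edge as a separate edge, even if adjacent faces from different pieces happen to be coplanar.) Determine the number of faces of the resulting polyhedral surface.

A nonagonal pyramid: V=10, E=18, F=10.
Attach a regular octahedron (V=6, E=12, F=8) along a 3-gon: merge 3 vertices and 3 edges, delete both glued faces → V=13, E=27, F=16.
Attach a pentagonal antiprism (V=10, E=20, F=12) along a 3-gon: merge 3 vertices and 3 edges, delete both glued faces → V=20, E=44, F=26.
Attach a nonagonal prism (V=18, E=27, F=11) along a 9-gon: merge 9 vertices and 9 edges, delete both glued faces → V=29, E=62, F=35.
Check: V − E + F = 29 − 62 + 35 = 2.

35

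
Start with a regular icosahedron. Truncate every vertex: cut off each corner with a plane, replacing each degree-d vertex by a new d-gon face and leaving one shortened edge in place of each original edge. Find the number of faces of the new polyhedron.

32

The base solid has V = 12, E = 30, F = 20.
Truncation replaces each original edge-end by a new vertex, so V′ = 2E = 60.
Each original edge survives, and each old vertex of degree d contributes d new edges; summing degrees gives Σd = 2E, so E′ = E + 2E = 3E = 90.
Each original face survives and each original vertex becomes one new face: F′ = F + V = 32.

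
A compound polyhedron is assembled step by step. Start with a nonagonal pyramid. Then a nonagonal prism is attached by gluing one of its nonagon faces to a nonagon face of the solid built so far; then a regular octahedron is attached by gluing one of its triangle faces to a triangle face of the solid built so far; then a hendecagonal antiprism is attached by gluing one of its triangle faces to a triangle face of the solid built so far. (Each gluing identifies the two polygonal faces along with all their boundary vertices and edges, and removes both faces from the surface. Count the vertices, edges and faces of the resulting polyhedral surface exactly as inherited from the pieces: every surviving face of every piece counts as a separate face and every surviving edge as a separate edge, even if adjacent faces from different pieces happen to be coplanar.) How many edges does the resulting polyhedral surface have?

A nonagonal pyramid: V=10, E=18, F=10.
Attach a nonagonal prism (V=18, E=27, F=11) along a 9-gon: merge 9 vertices and 9 edges, delete both glued faces → V=19, E=36, F=19.
Attach a regular octahedron (V=6, E=12, F=8) along a 3-gon: merge 3 vertices and 3 edges, delete both glued faces → V=22, E=45, F=25.
Attach a hendecagonal antiprism (V=22, E=44, F=24) along a 3-gon: merge 3 vertices and 3 edges, delete both glued faces → V=41, E=86, F=47.
Check: V − E + F = 41 − 86 + 47 = 2.

86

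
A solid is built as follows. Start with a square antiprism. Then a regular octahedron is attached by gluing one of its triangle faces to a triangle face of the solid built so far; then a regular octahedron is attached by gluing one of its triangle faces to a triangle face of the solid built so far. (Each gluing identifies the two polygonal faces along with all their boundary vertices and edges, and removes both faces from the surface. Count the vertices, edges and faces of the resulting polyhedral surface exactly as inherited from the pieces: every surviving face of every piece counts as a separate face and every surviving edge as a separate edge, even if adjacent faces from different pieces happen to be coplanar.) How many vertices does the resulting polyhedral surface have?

A square antiprism: V=8, E=16, F=10.
Attach a regular octahedron (V=6, E=12, F=8) along a 3-gon: merge 3 vertices and 3 edges, delete both glued faces → V=11, E=25, F=16.
Attach a regular octahedron (V=6, E=12, F=8) along a 3-gon: merge 3 vertices and 3 edges, delete both glued faces → V=14, E=34, F=22.
Check: V − E + F = 14 − 34 + 22 = 2.

14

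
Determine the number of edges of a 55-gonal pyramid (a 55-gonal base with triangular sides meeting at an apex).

A pyramid on an n-gon base has one n-gon and n triangles: V = 55 + 1 = 56, E = 2·55 = 110, F = 55 + 1 = 56.
Check: V − E + F = 56 − 110 + 56 = 2.

110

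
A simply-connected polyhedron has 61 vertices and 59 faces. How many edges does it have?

118

Here V − E + F = 2.
E = V + F − (2) = 61 + 59 − (2) = 118.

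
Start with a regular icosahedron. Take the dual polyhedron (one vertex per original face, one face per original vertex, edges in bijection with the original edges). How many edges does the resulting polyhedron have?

The base solid has V = 12, E = 30, F = 20.
The dual swaps V and F and preserves E: V′ = F = 20, E′ = E = 30, F′ = V = 12.

30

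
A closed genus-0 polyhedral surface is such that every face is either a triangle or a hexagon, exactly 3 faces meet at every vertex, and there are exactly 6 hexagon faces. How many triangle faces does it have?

Let x be the number of triangles; then F = 6 + x.
Edge–face incidences: 2E = 6·6 + 3·x = 36 + 3x.
Every vertex has degree 3, so 3V = 2E.
Euler: V − E + F = 2 ⇒ (2E)/3 − E + (6 + x) = 2.
Multiply by 6: 2·(2E) − 3·(2E) + 6·(6 + x) = 12, i.e. 36 + 6x − (36 + 3x) = 12.
Collecting terms: 3x = 12, so x = 4.
Then 2E = 36 + 3·4 = 48, so E = 24, V = 2E/3 = 16, F = 6 + 4 = 10.

4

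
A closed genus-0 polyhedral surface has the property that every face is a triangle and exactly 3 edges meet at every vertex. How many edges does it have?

6

Each face has 3 edges and each edge borders two faces, so 2E = 3F.
Each vertex has degree 3, so 3V = 2E and hence V = 3F/3.
Euler: V − E + F = 2 ⇒ (3F/3) − (3F/2) + F = 2.
Multiply by 6: (6 − 9 + 6)F = 12, i.e. 3F = 12.
So F = 4, E = 3·4/2 = 6, V = 3·4/3 = 4.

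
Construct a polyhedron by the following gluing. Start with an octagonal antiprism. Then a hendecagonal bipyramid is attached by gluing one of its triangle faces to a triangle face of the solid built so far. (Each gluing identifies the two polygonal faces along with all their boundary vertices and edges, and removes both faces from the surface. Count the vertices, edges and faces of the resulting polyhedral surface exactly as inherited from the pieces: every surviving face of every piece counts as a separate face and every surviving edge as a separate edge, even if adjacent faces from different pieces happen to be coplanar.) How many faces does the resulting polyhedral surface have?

An octagonal antiprism: V=16, E=32, F=18.
Attach a hendecagonal bipyramid (V=13, E=33, F=22) along a 3-gon: merge 3 vertices and 3 edges, delete both glued faces → V=26, E=62, F=38.
Check: V − E + F = 26 − 62 + 38 = 2.

38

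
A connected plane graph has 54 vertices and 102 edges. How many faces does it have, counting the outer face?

50

Euler's formula for a connected plane graph: V − E + F = 2, so F = 2 − 54 + 102 = 50.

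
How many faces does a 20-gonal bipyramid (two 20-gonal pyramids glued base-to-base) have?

A bipyramid over an n-gon has 2n triangular faces and n + 2 vertices: V = 20 + 2 = 22, E = 3·20 = 60, F = 2·20 = 40.

40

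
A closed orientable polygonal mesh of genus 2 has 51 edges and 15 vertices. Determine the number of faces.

34

For a closed orientable surface of genus 2, χ = 2 − 2·2 = -2.
F = -2 − V + E = -2 − 15 + 51 = 34.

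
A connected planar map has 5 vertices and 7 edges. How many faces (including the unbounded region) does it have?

4

Euler's formula for a connected plane graph: V − E + F = 2, so F = 2 − 5 + 7 = 4.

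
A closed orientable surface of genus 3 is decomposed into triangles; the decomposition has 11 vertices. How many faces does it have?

χ = 2 − 2·3 = -4, and every face is a triangle so 3F = 2E.
V − E + F = -4 with E = 3F/2 gives 11 − (3/2 − 1)·F = -4, so F = 30 and E = 45.

30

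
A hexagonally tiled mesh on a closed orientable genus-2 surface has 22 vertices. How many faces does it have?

12

χ = 2 − 2·2 = -2, and every face is a hexagon so 6F = 2E.
V − E + F = -2 with E = 6F/2 gives 22 − (6/2 − 1)·F = -2, so F = 12 and E = 36.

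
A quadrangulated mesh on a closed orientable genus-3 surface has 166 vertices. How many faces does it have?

χ = 2 − 2·3 = -4, and every face is a square so 4F = 2E.
V − E + F = -4 with E = 4F/2 gives 166 − (4/2 − 1)·F = -4, so F = 170 and E = 340.

170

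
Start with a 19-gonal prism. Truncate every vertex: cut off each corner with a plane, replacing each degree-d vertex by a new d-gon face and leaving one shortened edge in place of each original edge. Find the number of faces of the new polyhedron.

The base solid has V = 38, E = 57, F = 21.
Truncation replaces each original edge-end by a new vertex, so V′ = 2E = 114.
Each original edge survives, and each old vertex of degree d contributes d new edges; summing degrees gives Σd = 2E, so E′ = E + 2E = 3E = 171.
Each original face survives and each original vertex becomes one new face: F′ = F + V = 59.

59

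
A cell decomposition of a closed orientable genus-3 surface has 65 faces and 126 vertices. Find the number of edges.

195

For a closed orientable surface of genus 3, χ = 2 − 2·3 = -4.
E = V + F − (-4) = 126 + 65 − (-4) = 195.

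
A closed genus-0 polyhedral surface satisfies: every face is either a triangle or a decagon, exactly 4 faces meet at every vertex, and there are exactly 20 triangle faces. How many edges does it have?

40

Let x be the number of decagons; then F = 20 + x.
Edge–face incidences: 2E = 3·20 + 10·x = 60 + 10x.
Every vertex has degree 4, so 4V = 2E.
Euler: V − E + F = 2 ⇒ (2E)/4 − E + (20 + x) = 2.
Multiply by 8: 2·(2E) − 4·(2E) + 8·(20 + x) = 16, i.e. 160 + 8x − 2·(60 + 10x) = 16.
Collecting terms: −12x + 40 = 16, so −12x = −24, so x = 2.
Then 2E = 60 + 10·2 = 80, so E = 40, V = 2E/4 = 20, F = 20 + 2 = 22.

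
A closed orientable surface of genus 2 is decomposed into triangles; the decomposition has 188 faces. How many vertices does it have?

92

χ = 2 − 2·2 = -2, and every face is a triangle so 3F = 2E.
E = 3·188/2 = 282. Then V = -2 + E − F = -2 + 282 − 188 = 92.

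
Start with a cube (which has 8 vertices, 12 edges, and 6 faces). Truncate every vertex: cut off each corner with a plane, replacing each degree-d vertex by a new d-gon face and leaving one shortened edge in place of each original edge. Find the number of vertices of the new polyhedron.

Truncation replaces each original edge-end by a new vertex, so V′ = 2E = 24.
Each original edge survives, and each old vertex of degree d contributes d new edges; summing degrees gives Σd = 2E, so E′ = E + 2E = 3E = 36.
Each original face survives and each original vertex becomes one new face: F′ = F + V = 14.

24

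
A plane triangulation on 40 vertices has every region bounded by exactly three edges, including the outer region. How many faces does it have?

In a plane triangulation 3F = 2E and V − E + F = 2, so F = 2V − 4 = 2·40 − 4 = 76.

76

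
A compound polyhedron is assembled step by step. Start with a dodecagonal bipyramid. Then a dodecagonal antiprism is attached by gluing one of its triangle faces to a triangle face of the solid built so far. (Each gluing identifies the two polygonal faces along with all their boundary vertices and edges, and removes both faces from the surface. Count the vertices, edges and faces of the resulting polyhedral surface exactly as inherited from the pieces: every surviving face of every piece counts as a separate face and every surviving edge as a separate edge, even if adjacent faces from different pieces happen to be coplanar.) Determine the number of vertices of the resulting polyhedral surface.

A dodecagonal bipyramid: V=14, E=36, F=24.
Attach a dodecagonal antiprism (V=24, E=48, F=26) along a 3-gon: merge 3 vertices and 3 edges, delete both glued faces → V=35, E=81, F=48.
Check: V − E + F = 35 − 81 + 48 = 2.

35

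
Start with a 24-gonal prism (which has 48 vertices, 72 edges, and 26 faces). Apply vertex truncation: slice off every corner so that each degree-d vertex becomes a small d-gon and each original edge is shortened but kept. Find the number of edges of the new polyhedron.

Truncation replaces each original edge-end by a new vertex, so V′ = 2E = 144.
Each original edge survives, and each old vertex of degree d contributes d new edges; summing degrees gives Σd = 2E, so E′ = E + 2E = 3E = 216.
Each original face survives and each original vertex becomes one new face: F′ = F + V = 74.

216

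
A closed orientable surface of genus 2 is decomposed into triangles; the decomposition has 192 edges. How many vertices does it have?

χ = 2 − 2·2 = -2, and every face is a triangle so 3F = 2E.
F = 2E/3 = 128. Then V = -2 + E − F = -2 + 192 − 128 = 62.

62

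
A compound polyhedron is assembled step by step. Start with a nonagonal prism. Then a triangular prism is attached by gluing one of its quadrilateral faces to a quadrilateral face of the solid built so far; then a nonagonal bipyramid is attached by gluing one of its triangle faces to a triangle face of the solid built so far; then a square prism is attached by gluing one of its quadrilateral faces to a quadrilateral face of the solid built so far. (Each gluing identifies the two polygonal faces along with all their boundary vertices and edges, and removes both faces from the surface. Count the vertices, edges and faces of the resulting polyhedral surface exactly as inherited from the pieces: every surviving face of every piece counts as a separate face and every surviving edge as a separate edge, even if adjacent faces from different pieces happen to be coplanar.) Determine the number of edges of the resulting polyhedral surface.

64

A nonagonal prism: V=18, E=27, F=11.
Attach a triangular prism (V=6, E=9, F=5) along a 4-gon: merge 4 vertices and 4 edges, delete both glued faces → V=20, E=32, F=14.
Attach a nonagonal bipyramid (V=11, E=27, F=18) along a 3-gon: merge 3 vertices and 3 edges, delete both glued faces → V=28, E=56, F=30.
Attach a square prism (V=8, E=12, F=6) along a 4-gon: merge 4 vertices and 4 edges, delete both glued faces → V=32, E=64, F=34.
Check: V − E + F = 32 − 64 + 34 = 2.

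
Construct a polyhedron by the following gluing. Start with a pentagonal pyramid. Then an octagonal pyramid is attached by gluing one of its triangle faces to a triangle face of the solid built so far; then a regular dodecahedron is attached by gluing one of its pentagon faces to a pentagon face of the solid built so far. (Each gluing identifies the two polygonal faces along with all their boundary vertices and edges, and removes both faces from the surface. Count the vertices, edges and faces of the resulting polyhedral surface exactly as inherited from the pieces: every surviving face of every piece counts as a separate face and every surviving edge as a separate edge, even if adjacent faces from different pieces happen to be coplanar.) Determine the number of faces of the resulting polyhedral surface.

A pentagonal pyramid: V=6, E=10, F=6.
Attach an octagonal pyramid (V=9, E=16, F=9) along a 3-gon: merge 3 vertices and 3 edges, delete both glued faces → V=12, E=23, F=13.
Attach a regular dodecahedron (V=20, E=30, F=12) along a 5-gon: merge 5 vertices and 5 edges, delete both glued faces → V=27, E=48, F=23.
Check: V − E + F = 27 − 48 + 23 = 2.

23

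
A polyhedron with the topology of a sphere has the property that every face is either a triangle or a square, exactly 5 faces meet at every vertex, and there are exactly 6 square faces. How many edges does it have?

60

Let x be the number of triangles; then F = 6 + x.
Edge–face incidences: 2E = 4·6 + 3·x = 24 + 3x.
Every vertex has degree 5, so 5V = 2E.
Euler: V − E + F = 2 ⇒ (2E)/5 − E + (6 + x) = 2.
Multiply by 10: 2·(2E) − 5·(2E) + 10·(6 + x) = 20, i.e. 60 + 10x − 3·(24 + 3x) = 20.
Collecting terms: x − 12 = 20, so x = 32.
Then 2E = 24 + 3·32 = 120, so E = 60, V = 2E/5 = 24, F = 6 + 32 = 38.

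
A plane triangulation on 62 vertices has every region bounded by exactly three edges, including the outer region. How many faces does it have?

In a plane triangulation 3F = 2E and V − E + F = 2, so F = 2V − 4 = 2·62 − 4 = 120.

120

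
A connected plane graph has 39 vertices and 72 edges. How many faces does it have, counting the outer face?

35

Euler's formula for a connected plane graph: V − E + F = 2, so F = 2 − 39 + 72 = 35.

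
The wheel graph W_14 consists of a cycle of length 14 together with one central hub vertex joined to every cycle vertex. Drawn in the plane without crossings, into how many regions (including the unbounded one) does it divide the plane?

W_14 has V = 14 + 1 = 15 vertices and E = 2·14 = 28 edges.
By Euler's formula F = 2 − V + E = 2 − 15 + 28 = 15.

15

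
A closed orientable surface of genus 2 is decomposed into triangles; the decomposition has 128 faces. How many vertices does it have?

62

χ = 2 − 2·2 = -2, and every face is a triangle so 3F = 2E.
E = 3·128/2 = 192. Then V = -2 + E − F = -2 + 192 − 128 = 62.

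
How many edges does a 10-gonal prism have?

A prism on an n-gon has two n-gon bases and n rectangular sides: V = 2·10 = 20, E = 3·10 = 30, F = 10 + 2 = 12.

30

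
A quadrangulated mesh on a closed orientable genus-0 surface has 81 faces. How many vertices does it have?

83

χ = 2 − 2·0 = 2, and every face is a square so 4F = 2E.
E = 4·81/2 = 162. Then V = 2 + E − F = 2 + 162 − 81 = 83.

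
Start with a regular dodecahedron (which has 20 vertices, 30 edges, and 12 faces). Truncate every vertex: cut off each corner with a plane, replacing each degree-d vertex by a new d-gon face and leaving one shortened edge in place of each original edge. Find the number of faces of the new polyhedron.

Truncation replaces each original edge-end by a new vertex, so V′ = 2E = 60.
Each original edge survives, and each old vertex of degree d contributes d new edges; summing degrees gives Σd = 2E, so E′ = E + 2E = 3E = 90.
Each original face survives and each original vertex becomes one new face: F′ = F + V = 32.

32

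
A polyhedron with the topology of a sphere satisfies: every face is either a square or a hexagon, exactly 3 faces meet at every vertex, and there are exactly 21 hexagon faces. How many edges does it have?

Let x be the number of squares; then F = 21 + x.
Edge–face incidences: 2E = 6·21 + 4·x = 126 + 4x.
Every vertex has degree 3, so 3V = 2E.
Euler: V − E + F = 2 ⇒ (2E)/3 − E + (21 + x) = 2.
Multiply by 6: 2·(2E) − 3·(2E) + 6·(21 + x) = 12, i.e. 126 + 6x − (126 + 4x) = 12.
Collecting terms: 2x = 12, so x = 6.
Then 2E = 126 + 4·6 = 150, so E = 75, V = 2E/3 = 50, F = 21 + 6 = 27.

75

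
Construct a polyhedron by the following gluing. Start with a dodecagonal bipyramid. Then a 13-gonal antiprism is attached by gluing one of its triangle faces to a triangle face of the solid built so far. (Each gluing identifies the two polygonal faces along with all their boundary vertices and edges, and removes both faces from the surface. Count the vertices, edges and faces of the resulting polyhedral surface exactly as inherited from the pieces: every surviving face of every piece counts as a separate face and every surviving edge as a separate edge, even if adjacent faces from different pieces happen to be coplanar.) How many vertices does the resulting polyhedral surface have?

A dodecagonal bipyramid: V=14, E=36, F=24.
Attach a 13-gonal antiprism (V=26, E=52, F=28) along a 3-gon: merge 3 vertices and 3 edges, delete both glued faces → V=37, E=85, F=50.
Check: V − E + F = 37 − 85 + 50 = 2.

37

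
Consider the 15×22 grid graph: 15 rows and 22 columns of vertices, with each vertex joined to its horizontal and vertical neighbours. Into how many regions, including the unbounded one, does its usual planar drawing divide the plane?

The grid has V = 15·22 = 330 vertices and E = 15·21 + 22·14 = 623 edges.
F = 2 − V + E = 2 − 330 + 623 = 295.

295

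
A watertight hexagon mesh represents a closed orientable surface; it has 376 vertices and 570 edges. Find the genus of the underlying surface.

Every face is a hexagon and each edge borders two faces, so 6F = 2·570, giving F = 190.
χ = V − E + F = 376 − 570 + 190 = -4.
For a closed orientable surface χ = 2 − 2g, so g = (2 − (-4))/2 = 3.

3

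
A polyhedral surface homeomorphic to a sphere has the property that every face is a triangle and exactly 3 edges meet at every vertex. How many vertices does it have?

4

Each face has 3 edges and each edge borders two faces, so 2E = 3F.
Each vertex has degree 3, so 3V = 2E and hence V = 3F/3.
Euler: V − E + F = 2 ⇒ (3F/3) − (3F/2) + F = 2.
Multiply by 6: (6 − 9 + 6)F = 12, i.e. 3F = 12.
So F = 4, E = 3·4/2 = 6, V = 3·4/3 = 4.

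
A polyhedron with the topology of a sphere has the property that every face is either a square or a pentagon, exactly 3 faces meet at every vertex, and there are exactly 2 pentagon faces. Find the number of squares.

5

Let x be the number of squares; then F = 2 + x.
Edge–face incidences: 2E = 5·2 + 4·x = 10 + 4x.
Every vertex has degree 3, so 3V = 2E.
Euler: V − E + F = 2 ⇒ (2E)/3 − E + (2 + x) = 2.
Multiply by 6: 2·(2E) − 3·(2E) + 6·(2 + x) = 12, i.e. 12 + 6x − (10 + 4x) = 12.
Collecting terms: 2x + 2 = 12, so 2x = 10, so x = 5.
Then 2E = 10 + 4·5 = 30, so E = 15, V = 2E/3 = 10, F = 2 + 5 = 7.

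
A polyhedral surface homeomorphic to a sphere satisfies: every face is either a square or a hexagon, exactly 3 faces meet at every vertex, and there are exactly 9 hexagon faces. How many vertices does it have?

26

Let x be the number of squares; then F = 9 + x.
Edge–face incidences: 2E = 6·9 + 4·x = 54 + 4x.
Every vertex has degree 3, so 3V = 2E.
Euler: V − E + F = 2 ⇒ (2E)/3 − E + (9 + x) = 2.
Multiply by 6: 2·(2E) − 3·(2E) + 6·(9 + x) = 12, i.e. 54 + 6x − (54 + 4x) = 12.
Collecting terms: 2x = 12, so x = 6.
Then 2E = 54 + 4·6 = 78, so E = 39, V = 2E/3 = 26, F = 9 + 6 = 15.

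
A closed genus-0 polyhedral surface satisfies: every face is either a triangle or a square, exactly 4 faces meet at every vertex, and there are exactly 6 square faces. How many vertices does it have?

Let x be the number of triangles; then F = 6 + x.
Edge–face incidences: 2E = 4·6 + 3·x = 24 + 3x.
Every vertex has degree 4, so 4V = 2E.
Euler: V − E + F = 2 ⇒ (2E)/4 − E + (6 + x) = 2.
Multiply by 8: 2·(2E) − 4·(2E) + 8·(6 + x) = 16, i.e. 48 + 8x − 2·(24 + 3x) = 16.
Collecting terms: 2x = 16, so x = 8.
Then 2E = 24 + 3·8 = 48, so E = 24, V = 2E/4 = 12, F = 6 + 8 = 14.

12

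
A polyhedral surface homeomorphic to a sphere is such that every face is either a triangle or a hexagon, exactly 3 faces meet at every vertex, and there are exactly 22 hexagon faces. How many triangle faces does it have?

4

Let x be the number of triangles; then F = 22 + x.
Edge–face incidences: 2E = 6·22 + 3·x = 132 + 3x.
Every vertex has degree 3, so 3V = 2E.
Euler: V − E + F = 2 ⇒ (2E)/3 − E + (22 + x) = 2.
Multiply by 6: 2·(2E) − 3·(2E) + 6·(22 + x) = 12, i.e. 132 + 6x − (132 + 3x) = 12.
Collecting terms: 3x = 12, so x = 4.
Then 2E = 132 + 3·4 = 144, so E = 72, V = 2E/3 = 48, F = 22 + 4 = 26.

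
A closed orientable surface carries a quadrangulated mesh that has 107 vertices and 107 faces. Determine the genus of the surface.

1

Every face is a square, so 2E = 4·107 = 428, giving E = 214.
χ = V − E + F = 107 − 214 + 107 = 0.
For a closed orientable surface χ = 2 − 2g, so g = (2 − (0))/2 = 1.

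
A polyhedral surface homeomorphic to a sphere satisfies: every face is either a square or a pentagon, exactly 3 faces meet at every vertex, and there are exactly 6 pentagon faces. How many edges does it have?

Let x be the number of squares; then F = 6 + x.
Edge–face incidences: 2E = 5·6 + 4·x = 30 + 4x.
Every vertex has degree 3, so 3V = 2E.
Euler: V − E + F = 2 ⇒ (2E)/3 − E + (6 + x) = 2.
Multiply by 6: 2·(2E) − 3·(2E) + 6·(6 + x) = 12, i.e. 36 + 6x − (30 + 4x) = 12.
Collecting terms: 2x + 6 = 12, so 2x = 6, so x = 3.
Then 2E = 30 + 4·3 = 42, so E = 21, V = 2E/3 = 14, F = 6 + 3 = 9.

21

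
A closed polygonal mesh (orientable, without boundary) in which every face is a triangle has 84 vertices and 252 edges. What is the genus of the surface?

Every face is a triangle and each edge borders two faces, so 3F = 2·252, giving F = 168.
χ = V − E + F = 84 − 252 + 168 = 0.
For a closed orientable surface χ = 2 − 2g, so g = (2 − (0))/2 = 1.

1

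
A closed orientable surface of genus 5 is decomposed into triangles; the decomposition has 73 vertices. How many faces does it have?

χ = 2 − 2·5 = -8, and every face is a triangle so 3F = 2E.
V − E + F = -8 with E = 3F/2 gives 73 − (3/2 − 1)·F = -8, so F = 162 and E = 243.

162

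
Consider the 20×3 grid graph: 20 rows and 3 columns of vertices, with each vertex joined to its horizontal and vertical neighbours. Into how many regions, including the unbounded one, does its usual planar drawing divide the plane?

39

The grid has V = 20·3 = 60 vertices and E = 20·2 + 3·19 = 97 edges.
F = 2 − V + E = 2 − 60 + 97 = 39.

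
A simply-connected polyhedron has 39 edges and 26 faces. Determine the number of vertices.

Here V − E + F = 2.
V = 2 + E − F = 2 + 39 − 26 = 15.

15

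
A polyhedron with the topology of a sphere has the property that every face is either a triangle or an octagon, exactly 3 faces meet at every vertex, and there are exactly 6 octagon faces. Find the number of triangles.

8

Let x be the number of triangles; then F = 6 + x.
Edge–face incidences: 2E = 8·6 + 3·x = 48 + 3x.
Every vertex has degree 3, so 3V = 2E.
Euler: V − E + F = 2 ⇒ (2E)/3 − E + (6 + x) = 2.
Multiply by 6: 2·(2E) − 3·(2E) + 6·(6 + x) = 12, i.e. 36 + 6x − (48 + 3x) = 12.
Collecting terms: 3x − 12 = 12, so 3x = 24, so x = 8.
Then 2E = 48 + 3·8 = 72, so E = 36, V = 2E/3 = 24, F = 6 + 8 = 14.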